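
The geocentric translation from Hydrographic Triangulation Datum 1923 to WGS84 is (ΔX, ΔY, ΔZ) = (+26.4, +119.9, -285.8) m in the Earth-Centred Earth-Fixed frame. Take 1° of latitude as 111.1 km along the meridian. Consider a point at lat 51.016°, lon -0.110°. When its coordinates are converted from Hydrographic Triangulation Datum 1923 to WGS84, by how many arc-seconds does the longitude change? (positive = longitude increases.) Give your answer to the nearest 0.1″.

Δλ = 6.2″

sin φ = 0.777322, cos φ = 0.629103, sin λ = -0.001920, cos λ = 0.999998.
East component: ΔE = −sin λ·ΔX + cos λ·ΔY = −(-0.001920)(26.4) + (0.999998)(119.9) = 119.95 m.
1° of latitude spans 111100 m; at latitude φ, 1° of longitude spans that × cos φ = 69893.4 m, so Δλ = 119.95 / 69893.4 × 3600 = 6.178″.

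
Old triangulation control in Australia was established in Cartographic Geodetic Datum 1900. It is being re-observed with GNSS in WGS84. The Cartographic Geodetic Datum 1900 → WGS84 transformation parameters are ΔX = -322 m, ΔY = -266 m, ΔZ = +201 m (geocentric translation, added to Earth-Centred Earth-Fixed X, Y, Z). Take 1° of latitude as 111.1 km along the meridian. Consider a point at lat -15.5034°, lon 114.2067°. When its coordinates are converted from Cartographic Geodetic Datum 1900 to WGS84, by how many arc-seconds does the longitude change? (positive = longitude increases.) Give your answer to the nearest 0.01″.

Δλ = 13.54″

sin φ = -0.267296, cos φ = 0.963615, sin λ = 0.912072, cos λ = -0.410030.
East component: ΔE = −sin λ·ΔX + cos λ·ΔY = −(0.912072)(-322) + (-0.410030)(-266) = 402.76 m.
1° of latitude spans 111100 m; at latitude φ, 1° of longitude spans that × cos φ = 107057.6 m, so Δλ = 402.76 / 107057.6 × 3600 = 13.543″.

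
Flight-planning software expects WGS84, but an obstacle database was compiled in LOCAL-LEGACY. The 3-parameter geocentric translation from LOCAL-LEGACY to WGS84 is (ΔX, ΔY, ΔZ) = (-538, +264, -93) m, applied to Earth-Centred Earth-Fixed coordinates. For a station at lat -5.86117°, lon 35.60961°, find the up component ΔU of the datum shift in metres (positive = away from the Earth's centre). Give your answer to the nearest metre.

At φ = -5.86117°, λ = 35.60961°: sin φ = -0.102118, cos φ = 0.994772, sin λ = 0.582259, cos λ = 0.813003.
ΔU = cos φ cos λ·ΔX + cos φ sin λ·ΔY + sin φ·ΔZ = (0.994772)(0.813003)(-538) + (0.994772)(0.582259)(264) + (-0.102118)(-93) = -272.70 m.

ΔU = -273 m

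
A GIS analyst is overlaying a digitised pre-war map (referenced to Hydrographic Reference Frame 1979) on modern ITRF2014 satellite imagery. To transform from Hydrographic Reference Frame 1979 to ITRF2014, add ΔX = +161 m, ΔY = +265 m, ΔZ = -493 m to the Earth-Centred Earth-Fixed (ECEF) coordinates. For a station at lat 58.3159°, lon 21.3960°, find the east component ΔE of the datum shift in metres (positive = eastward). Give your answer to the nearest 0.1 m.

At φ = 58.3159°, λ = 21.3960°: sin φ = 0.850957, cos φ = 0.525236, sin λ = 0.364812, cos λ = 0.931081.
ΔE = −sin λ·ΔX + cos λ·ΔY = −(0.364812)·(161) + (0.931081)·(265) = 188.00 m.

ΔE = 188.0 m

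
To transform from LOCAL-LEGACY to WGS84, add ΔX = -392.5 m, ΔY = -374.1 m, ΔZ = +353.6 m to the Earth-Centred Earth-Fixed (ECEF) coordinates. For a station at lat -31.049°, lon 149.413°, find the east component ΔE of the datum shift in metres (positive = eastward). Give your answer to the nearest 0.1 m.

The local east axis at (φ, λ) is (−sin λ, cos λ, 0), so ΔE = −sin(149.413°)·(-392.5) + cos(149.413°)·(-374.1) = 521.77 m.

ΔE = 521.8 m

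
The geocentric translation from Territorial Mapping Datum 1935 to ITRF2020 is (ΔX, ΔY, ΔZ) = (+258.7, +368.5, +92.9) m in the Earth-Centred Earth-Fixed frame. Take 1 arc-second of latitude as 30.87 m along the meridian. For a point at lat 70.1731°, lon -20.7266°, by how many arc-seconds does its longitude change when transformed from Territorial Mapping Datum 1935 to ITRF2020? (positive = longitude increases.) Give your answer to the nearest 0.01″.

Δλ = 41.66″

sin φ = 0.940722, cos φ = 0.339180, sin λ = -0.353909, cos λ = 0.935280.
East component: ΔE = −sin λ·ΔX + cos λ·ΔY = −(-0.353909)(258.7) + (0.935280)(368.5) = 436.21 m.
1° of latitude spans 3600 × 30.87 = 111132 m; at latitude φ, 1° of longitude spans that × cos φ = 37693.7 m, so Δλ = 436.21 / 37693.7 × 3600 = 41.661″.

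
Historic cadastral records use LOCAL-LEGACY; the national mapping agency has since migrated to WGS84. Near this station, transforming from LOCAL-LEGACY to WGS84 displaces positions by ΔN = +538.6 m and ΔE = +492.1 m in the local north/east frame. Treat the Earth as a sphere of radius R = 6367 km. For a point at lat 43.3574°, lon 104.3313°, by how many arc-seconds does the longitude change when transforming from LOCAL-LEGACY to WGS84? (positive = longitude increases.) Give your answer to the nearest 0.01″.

Δλ = 21.93″

At latitude 43.3574°, cos φ = 0.727085.
One radian of longitude at latitude φ spans R cos φ, so Δλ = ΔE / (R cos φ) = 492.1 / (6367000 × 0.727085) = 1.0630e-04 rad = 21.926″.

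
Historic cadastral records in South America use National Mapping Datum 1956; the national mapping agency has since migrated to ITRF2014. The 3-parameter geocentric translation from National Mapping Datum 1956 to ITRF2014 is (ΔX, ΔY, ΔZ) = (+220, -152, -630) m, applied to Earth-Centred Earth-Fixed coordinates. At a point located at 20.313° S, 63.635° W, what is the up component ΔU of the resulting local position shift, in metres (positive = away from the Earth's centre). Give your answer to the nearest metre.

ΔU = 438 m

The local up (radial) axis is (cos φ cos λ, cos φ sin λ, sin φ), giving ΔU = 91.623 + 127.720 + 218.704 = 438.05 m.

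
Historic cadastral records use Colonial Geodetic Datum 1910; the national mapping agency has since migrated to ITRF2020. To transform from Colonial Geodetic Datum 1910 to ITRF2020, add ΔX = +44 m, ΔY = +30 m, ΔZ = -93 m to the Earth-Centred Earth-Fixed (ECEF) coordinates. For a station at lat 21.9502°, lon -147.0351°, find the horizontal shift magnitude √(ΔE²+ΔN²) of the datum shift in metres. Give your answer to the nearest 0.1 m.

At φ = 21.9502°, λ = -147.0351°: sin φ = 0.373801, cos φ = 0.927509, sin λ = -0.544125, cos λ = -0.839004.
ΔE = −sin λ·ΔX + cos λ·ΔY = −(-0.544125)·(44) + (-0.839004)·(30) = -1.23 m.
ΔN = −sin φ cos λ·ΔX − sin φ sin λ·ΔY + cos φ·ΔZ = −(0.373801)(-0.839004)(44) − (0.373801)(-0.544125)(30) + (0.927509)(-93) = -66.36 m.
Horizontal magnitude = √(ΔE² + ΔN²) = √((-1.23)² + (-66.36)²) = 66.37 m.

66.4 m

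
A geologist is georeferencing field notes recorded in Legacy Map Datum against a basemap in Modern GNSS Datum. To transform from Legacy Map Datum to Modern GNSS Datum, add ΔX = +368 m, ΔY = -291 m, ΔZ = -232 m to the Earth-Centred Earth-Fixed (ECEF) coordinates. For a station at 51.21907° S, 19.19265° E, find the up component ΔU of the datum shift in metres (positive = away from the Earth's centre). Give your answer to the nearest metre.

At φ = -51.21907°, λ = 19.19265°: sin φ = -0.779546, cos φ = 0.626344, sin λ = 0.328745, cos λ = 0.944419.
ΔU = cos φ cos λ·ΔX + cos φ sin λ·ΔY + sin φ·ΔZ = (0.626344)(0.944419)(368) + (0.626344)(0.328745)(-291) + (-0.779546)(-232) = 338.62 m.

ΔU = 339 m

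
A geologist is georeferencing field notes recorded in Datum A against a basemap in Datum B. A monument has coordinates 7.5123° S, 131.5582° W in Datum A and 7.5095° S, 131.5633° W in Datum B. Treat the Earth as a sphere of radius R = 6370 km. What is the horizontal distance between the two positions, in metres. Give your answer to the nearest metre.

643 m

Δφ = -7.5095° − -7.5123° = +0.0028°; Δλ = -131.5633° − -131.5582° = -0.0051°.
1° along a meridian = πR/180 = 111177 m.
ΔN = Δφ × 111177 = 311.3 m; ΔE = Δλ × 111177 × cos(-7.5123°) = -0.0051 × 111177 × 0.991417 = -562.1 m.
Distance = √(ΔE² + ΔN²) = √((-562.1)² + 311.3²) = 642.6 m.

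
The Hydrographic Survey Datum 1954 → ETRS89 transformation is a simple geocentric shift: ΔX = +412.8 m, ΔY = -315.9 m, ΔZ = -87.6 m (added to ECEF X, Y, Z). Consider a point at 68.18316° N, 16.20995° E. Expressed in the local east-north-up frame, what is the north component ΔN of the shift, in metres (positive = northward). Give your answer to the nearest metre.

At φ = 68.18316°, λ = 16.20995°: sin φ = 0.928377, cos φ = 0.371641, sin λ = 0.279158, cos λ = 0.960245.
ΔN = −sin φ cos λ·ΔX − sin φ sin λ·ΔY + cos φ·ΔZ = −(0.928377)(0.960245)(412.8) − (0.928377)(0.279158)(-315.9) + (0.371641)(-87.6) = -318.68 m.

ΔN = -319 m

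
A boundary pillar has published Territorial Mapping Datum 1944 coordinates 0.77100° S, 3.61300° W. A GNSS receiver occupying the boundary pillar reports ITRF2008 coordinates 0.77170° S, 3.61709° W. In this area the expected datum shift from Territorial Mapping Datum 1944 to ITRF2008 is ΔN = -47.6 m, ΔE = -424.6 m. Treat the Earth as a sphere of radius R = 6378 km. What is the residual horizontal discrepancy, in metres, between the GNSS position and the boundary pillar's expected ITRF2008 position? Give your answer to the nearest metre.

43 m

Observed coordinate differences: Δφ = -0.00070°, Δλ = -0.00409°.
Converting to metres (1° lat = 111317 m, cos φ = 0.999909): observed ΔN = -77.9 m, observed ΔE = -455.2 m.
Subtracting the expected shift leaves a residual of -77.9 − (-47.6) = -30.3 m north and -455.2 − (-424.6) = -30.6 m east.
Residual distance = √((-30.3)² + (-30.6)²) = 43.1 m.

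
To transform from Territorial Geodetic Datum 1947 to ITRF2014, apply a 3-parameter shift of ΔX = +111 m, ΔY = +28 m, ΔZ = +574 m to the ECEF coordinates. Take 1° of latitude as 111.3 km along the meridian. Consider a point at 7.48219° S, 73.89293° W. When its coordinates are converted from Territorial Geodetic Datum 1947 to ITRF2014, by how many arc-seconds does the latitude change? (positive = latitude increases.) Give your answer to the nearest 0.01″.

Δφ = 18.42″

sin φ = -0.130218, cos φ = 0.991485, sin λ = -0.960745, cos λ = 0.277433.
North component: ΔN = −sin φ cos λ·ΔX − sin φ sin λ·ΔY + cos φ·ΔZ = −(-0.130218)(0.277433)(111) − (-0.130218)(-0.960745)(28) + (0.991485)(574) = 569.62 m.
1° of latitude spans 111300 m, so Δφ = 569.62 / 111300 × 3600 = 18.424″.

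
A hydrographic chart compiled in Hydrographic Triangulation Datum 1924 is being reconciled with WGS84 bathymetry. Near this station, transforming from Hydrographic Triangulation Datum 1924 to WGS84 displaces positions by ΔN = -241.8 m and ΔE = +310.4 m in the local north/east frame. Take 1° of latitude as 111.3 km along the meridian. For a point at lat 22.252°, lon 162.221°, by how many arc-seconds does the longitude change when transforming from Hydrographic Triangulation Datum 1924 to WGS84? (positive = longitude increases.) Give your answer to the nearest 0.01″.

Δλ = 10.85″

At latitude 22.252°, cos φ = 0.925527.
1° of longitude at this latitude = 111.3 × cos φ = 103.01 km, so Δλ = 310.4 / 103011.2 = 0.0030133° = 10.848″.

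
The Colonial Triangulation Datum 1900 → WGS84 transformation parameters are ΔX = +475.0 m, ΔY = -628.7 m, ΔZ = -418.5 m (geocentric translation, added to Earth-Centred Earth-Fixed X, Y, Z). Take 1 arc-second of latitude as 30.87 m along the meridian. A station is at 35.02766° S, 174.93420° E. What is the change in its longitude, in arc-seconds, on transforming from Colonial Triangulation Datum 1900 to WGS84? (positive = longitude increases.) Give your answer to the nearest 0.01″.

Δλ = 23.11″

sin φ = -0.573972, cos φ = 0.818875, sin λ = 0.088300, cos λ = -0.996094.
East component: ΔE = −sin λ·ΔX + cos λ·ΔY = −(0.088300)(475.0) + (-0.996094)(-628.7) = 584.30 m.
1° of latitude spans 3600 × 30.87 = 111132 m; at latitude φ, 1° of longitude spans that × cos φ = 91003.2 m, so Δλ = 584.30 / 91003.2 × 3600 = 23.114″.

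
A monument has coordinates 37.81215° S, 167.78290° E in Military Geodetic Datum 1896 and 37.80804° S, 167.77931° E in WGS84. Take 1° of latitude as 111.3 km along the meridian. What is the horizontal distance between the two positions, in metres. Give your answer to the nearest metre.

556 m

Δφ = -37.80804° − -37.81215° = +0.00411°; Δλ = 167.77931° − 167.78290° = -0.00359°.
ΔN = Δφ × 111300 = 457.4 m; ΔE = Δλ × 111300 × cos(-37.81215°) = -0.00359 × 111300 × 0.790025 = -315.7 m.
Distance = √(ΔE² + ΔN²) = √((-315.7)² + 457.4²) = 555.8 m.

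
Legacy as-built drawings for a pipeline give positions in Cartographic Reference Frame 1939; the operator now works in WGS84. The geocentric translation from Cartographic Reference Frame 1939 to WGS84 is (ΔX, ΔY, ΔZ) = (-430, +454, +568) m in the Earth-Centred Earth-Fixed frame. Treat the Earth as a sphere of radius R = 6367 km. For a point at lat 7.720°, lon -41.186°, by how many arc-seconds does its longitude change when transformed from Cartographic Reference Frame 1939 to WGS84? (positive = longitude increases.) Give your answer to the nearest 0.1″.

sin φ = 0.134332, cos φ = 0.990936, sin λ = -0.658506, cos λ = 0.752576.
East component: ΔE = −sin λ·ΔX + cos λ·ΔY = −(-0.658506)(-430) + (0.752576)(454) = 58.51 m.
1° of latitude spans πR/180 = 111125 m; at latitude φ, 1° of longitude spans that × cos φ = 110117.9 m, so Δλ = 58.51 / 110117.9 × 3600 = 1.913″.

Δλ = 1.9″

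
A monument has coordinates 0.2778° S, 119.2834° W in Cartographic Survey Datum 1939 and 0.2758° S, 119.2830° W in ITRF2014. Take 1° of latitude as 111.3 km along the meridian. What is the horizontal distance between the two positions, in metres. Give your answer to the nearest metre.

227 m

Δφ = -0.2758° − -0.2778° = +0.0020°; Δλ = -119.2830° − -119.2834° = +0.0004°.
ΔN = Δφ × 111300 = 222.6 m; ΔE = Δλ × 111300 × cos(-0.2778°) = +0.0004 × 111300 × 0.999988 = 44.5 m.
Distance = √(ΔE² + ΔN²) = √(44.5² + 222.6²) = 227.0 m.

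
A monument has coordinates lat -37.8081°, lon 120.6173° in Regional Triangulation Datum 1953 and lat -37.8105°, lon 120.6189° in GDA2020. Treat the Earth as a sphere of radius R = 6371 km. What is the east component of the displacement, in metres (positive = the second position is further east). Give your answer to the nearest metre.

Δφ = -37.8105° − -37.8081° = -0.0024°; Δλ = 120.6189° − 120.6173° = +0.0016°.
1° along a meridian = πR/180 = 111195 m.
ΔN = Δφ × 111195 = -266.9 m; ΔE = Δλ × 111195 × cos(-37.8081°) = +0.0016 × 111195 × 0.790068 = 140.6 m.

ΔE = 141 m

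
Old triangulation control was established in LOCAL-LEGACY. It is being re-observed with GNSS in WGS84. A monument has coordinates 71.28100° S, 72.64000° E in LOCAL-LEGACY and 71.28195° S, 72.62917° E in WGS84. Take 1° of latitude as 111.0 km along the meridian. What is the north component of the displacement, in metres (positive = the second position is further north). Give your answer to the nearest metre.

ΔN = -105 m

Δφ = -71.28195° − -71.28100° = -0.00095°; Δλ = 72.62917° − 72.64000° = -0.01083°.
ΔN = Δφ × 111000 = -105.4 m; ΔE = Δλ × 111000 × cos(-71.28100°) = -0.01083 × 111000 × 0.320927 = -385.8 m.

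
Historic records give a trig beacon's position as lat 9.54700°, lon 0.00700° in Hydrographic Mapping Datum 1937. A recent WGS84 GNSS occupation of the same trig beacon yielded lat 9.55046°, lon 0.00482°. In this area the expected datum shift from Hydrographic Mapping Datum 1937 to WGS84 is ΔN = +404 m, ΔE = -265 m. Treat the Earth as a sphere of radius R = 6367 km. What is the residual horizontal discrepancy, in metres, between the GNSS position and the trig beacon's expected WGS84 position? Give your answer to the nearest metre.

Observed coordinate differences: Δφ = +0.00346°, Δλ = -0.00218°.
Converting to metres (1° lat = 111125 m, cos φ = 0.986150): observed ΔN = 384.5 m, observed ΔE = -238.9 m.
Subtracting the expected shift leaves a residual of 384.5 − (404) = -19.5 m north and -238.9 − (-265) = 26.1 m east.
Residual distance = √((-19.5)² + 26.1²) = 32.6 m.

33 m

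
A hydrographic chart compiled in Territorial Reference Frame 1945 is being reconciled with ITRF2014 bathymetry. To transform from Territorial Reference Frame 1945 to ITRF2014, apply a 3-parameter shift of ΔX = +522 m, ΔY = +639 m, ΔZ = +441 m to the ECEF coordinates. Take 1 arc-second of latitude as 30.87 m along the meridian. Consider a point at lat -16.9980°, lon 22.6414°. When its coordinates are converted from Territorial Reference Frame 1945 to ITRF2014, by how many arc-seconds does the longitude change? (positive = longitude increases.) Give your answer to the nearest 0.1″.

sin φ = -0.292338, cos φ = 0.956315, sin λ = 0.384962, cos λ = 0.922932.
East component: ΔE = −sin λ·ΔX + cos λ·ΔY = −(0.384962)(522) + (0.922932)(639) = 388.80 m.
1° of latitude spans 3600 × 30.87 = 111132 m; at latitude φ, 1° of longitude spans that × cos φ = 106277.2 m, so Δλ = 388.80 / 106277.2 × 3600 = 13.170″.

Δλ = 13.2″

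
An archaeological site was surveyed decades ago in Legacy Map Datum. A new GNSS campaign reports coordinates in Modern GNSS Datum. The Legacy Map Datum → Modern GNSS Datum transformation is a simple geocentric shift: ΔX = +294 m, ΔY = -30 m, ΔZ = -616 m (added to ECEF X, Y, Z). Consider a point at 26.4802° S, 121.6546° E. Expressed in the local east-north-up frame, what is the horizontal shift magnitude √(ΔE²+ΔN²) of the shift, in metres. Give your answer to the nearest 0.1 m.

673.7 m

At φ = -26.4802°, λ = 121.6546°: sin φ = -0.445889, cos φ = 0.895089, sin λ = 0.851227, cos λ = -0.524797.
ΔE = −sin λ·ΔX + cos λ·ΔY = −(0.851227)·(294) + (-0.524797)·(-30) = -234.52 m.
ΔN = −sin φ cos λ·ΔX − sin φ sin λ·ΔY + cos φ·ΔZ = −(-0.445889)(-0.524797)(294) − (-0.445889)(0.851227)(-30) + (0.895089)(-616) = -631.56 m.
Horizontal magnitude = √(ΔE² + ΔN²) = √((-234.52)² + (-631.56)²) = 673.69 m.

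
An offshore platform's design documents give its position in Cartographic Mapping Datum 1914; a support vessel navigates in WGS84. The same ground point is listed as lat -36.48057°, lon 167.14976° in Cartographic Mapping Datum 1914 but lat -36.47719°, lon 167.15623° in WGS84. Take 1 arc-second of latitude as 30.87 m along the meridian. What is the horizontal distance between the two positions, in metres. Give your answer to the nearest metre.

Δφ = -36.47719° − -36.48057° = +0.00338°; Δλ = 167.15623° − 167.14976° = +0.00647°.
1° of latitude = 3600 × 30.87 = 111132 m.
ΔN = Δφ × 111132 = 375.6 m; ΔE = Δλ × 111132 × cos(-36.48057°) = +0.00647 × 111132 × 0.804059 = 578.1 m.
Distance = √(ΔE² + ΔN²) = √(578.1² + 375.6²) = 689.4 m.

689 m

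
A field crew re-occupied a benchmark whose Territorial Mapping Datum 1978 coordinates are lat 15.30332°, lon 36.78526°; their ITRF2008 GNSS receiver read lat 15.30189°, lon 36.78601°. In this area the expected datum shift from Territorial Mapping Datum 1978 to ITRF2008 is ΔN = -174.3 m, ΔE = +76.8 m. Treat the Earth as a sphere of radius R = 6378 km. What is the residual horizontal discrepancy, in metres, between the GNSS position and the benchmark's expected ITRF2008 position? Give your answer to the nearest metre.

16 m

Observed coordinate differences: Δφ = -0.00143°, Δλ = +0.00075°.
Converting to metres (1° lat = 111317 m, cos φ = 0.964542): observed ΔN = -159.2 m, observed ΔE = 80.5 m.
Subtracting the expected shift leaves a residual of -159.2 − (-174.3) = 15.1 m north and 80.5 − (76.8) = 3.7 m east.
Residual distance = √(15.1² + 3.7²) = 15.6 m.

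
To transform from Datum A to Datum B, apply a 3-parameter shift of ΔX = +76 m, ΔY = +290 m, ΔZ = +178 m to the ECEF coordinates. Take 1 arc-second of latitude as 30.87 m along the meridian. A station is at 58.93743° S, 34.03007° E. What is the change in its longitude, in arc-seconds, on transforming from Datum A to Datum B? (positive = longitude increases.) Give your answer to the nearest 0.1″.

Δλ = 12.4″

sin φ = -0.856604, cos φ = 0.515974, sin λ = 0.559628, cos λ = 0.828744.
East component: ΔE = −sin λ·ΔX + cos λ·ΔY = −(0.559628)(76) + (0.828744)(290) = 197.80 m.
1° of latitude spans 3600 × 30.87 = 111132 m; at latitude φ, 1° of longitude spans that × cos φ = 57341.2 m, so Δλ = 197.80 / 57341.2 × 3600 = 12.419″.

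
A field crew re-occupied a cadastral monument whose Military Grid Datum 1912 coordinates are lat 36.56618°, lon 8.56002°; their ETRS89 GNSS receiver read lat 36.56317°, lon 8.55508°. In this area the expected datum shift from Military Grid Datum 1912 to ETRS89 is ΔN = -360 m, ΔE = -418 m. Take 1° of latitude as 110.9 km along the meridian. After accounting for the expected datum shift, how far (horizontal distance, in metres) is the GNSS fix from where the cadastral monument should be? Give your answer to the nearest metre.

34 m

Observed coordinate differences: Δφ = -0.00301°, Δλ = -0.00494°.
Converting to metres (1° lat = 110900 m, cos φ = 0.803169): observed ΔN = -333.8 m, observed ΔE = -440.0 m.
Subtracting the expected shift leaves a residual of -333.8 − (-360) = 26.2 m north and -440.0 − (-418) = -22.0 m east.
Residual distance = √(26.2² + (-22.0)²) = 34.2 m.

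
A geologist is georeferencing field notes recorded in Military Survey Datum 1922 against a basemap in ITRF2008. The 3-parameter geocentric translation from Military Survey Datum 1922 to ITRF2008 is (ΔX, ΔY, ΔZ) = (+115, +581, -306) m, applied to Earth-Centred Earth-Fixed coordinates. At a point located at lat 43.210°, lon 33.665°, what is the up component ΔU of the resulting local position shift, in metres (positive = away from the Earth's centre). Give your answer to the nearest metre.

ΔU = 95 m

The local up (radial) axis is (cos φ cos λ, cos φ sin λ, sin φ), giving ΔU = 69.761 + 234.740 − 209.510 = 94.99 m.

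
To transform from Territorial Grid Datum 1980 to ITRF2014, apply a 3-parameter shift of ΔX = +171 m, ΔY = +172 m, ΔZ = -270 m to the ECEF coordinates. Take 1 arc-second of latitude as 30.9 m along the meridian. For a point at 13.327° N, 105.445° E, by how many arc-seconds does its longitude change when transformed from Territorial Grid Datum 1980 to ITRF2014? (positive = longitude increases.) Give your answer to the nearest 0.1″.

sin φ = 0.230508, cos φ = 0.973070, sin λ = 0.963887, cos λ = -0.266313.
East component: ΔE = −sin λ·ΔX + cos λ·ΔY = −(0.963887)(171) + (-0.266313)(172) = -210.63 m.
1° of latitude spans 3600 × 30.90 = 111240 m; at latitude φ, 1° of longitude spans that × cos φ = 108244.3 m, so Δλ = -210.63 / 108244.3 × 3600 = -7.005″.

Δλ = -7.0″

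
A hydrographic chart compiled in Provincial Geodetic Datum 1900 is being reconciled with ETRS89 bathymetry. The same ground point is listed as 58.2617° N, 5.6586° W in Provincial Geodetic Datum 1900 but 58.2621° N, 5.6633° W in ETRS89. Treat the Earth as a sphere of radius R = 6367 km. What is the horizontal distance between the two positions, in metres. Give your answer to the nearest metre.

278 m

Δφ = 58.2621° − 58.2617° = +0.0004°; Δλ = -5.6633° − -5.6586° = -0.0047°.
1° along a meridian = πR/180 = 111125 m.
ΔN = Δφ × 111125 = 44.5 m; ΔE = Δλ × 111125 × cos(58.2617°) = -0.0047 × 111125 × 0.526040 = -274.7 m.
Distance = √(ΔE² + ΔN²) = √((-274.7)² + 44.5²) = 278.3 m.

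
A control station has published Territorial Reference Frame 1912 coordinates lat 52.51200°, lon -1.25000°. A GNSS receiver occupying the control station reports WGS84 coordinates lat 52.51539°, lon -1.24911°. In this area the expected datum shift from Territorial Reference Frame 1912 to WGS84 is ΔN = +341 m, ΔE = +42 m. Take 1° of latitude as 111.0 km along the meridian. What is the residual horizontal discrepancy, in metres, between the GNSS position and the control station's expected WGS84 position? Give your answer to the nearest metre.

Observed coordinate differences: Δφ = +0.00339°, Δλ = +0.00089°.
Converting to metres (1° lat = 111000 m, cos φ = 0.608595): observed ΔN = 376.3 m, observed ΔE = 60.1 m.
Subtracting the expected shift leaves a residual of 376.3 − (341) = 35.3 m north and 60.1 − (42) = 18.1 m east.
Residual distance = √(35.3² + 18.1²) = 39.7 m.

40 m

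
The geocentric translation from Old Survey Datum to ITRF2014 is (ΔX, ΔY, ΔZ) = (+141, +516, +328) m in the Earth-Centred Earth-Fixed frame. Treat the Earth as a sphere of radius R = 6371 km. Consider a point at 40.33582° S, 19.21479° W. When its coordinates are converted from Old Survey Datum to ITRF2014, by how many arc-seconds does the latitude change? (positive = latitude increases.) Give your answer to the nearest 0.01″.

sin φ = -0.647266, cos φ = 0.762264, sin λ = -0.329110, cos λ = 0.944291.
North component: ΔN = −sin φ cos λ·ΔX − sin φ sin λ·ΔY + cos φ·ΔZ = −(-0.647266)(0.944291)(141) − (-0.647266)(-0.329110)(516) + (0.762264)(328) = 226.28 m.
1° of latitude spans πR/180 = 111195 m, so Δφ = 226.28 / 111195 × 3600 = 7.326″.

Δφ = 7.33″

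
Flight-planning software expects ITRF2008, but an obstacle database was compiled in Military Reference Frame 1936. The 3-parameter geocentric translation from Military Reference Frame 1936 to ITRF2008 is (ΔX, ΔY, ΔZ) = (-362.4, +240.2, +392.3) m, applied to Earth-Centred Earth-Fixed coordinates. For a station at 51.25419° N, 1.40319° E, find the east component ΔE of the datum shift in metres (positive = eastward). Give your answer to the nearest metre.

ΔE = 249 m

At φ = 51.25419°, λ = 1.40319°: sin φ = 0.779930, cos φ = 0.625866, sin λ = 0.024488, cos λ = 0.999700.
ΔE = −sin λ·ΔX + cos λ·ΔY = −(0.024488)·(-362.4) + (0.999700)·(240.2) = 249.00 m.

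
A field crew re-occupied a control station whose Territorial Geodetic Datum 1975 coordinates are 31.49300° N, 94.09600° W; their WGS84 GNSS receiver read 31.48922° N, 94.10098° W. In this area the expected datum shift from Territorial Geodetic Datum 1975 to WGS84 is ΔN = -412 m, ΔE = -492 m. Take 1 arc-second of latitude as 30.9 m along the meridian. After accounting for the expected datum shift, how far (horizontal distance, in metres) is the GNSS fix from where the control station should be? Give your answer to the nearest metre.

Observed coordinate differences: Δφ = -0.00378°, Δλ = -0.00498°.
Converting to metres (1° lat = 111240 m, cos φ = 0.852704): observed ΔN = -420.5 m, observed ΔE = -472.4 m.
Subtracting the expected shift leaves a residual of -420.5 − (-412) = -8.5 m north and -472.4 − (-492) = 19.6 m east.
Residual distance = √((-8.5)² + 19.6²) = 21.4 m.

21 m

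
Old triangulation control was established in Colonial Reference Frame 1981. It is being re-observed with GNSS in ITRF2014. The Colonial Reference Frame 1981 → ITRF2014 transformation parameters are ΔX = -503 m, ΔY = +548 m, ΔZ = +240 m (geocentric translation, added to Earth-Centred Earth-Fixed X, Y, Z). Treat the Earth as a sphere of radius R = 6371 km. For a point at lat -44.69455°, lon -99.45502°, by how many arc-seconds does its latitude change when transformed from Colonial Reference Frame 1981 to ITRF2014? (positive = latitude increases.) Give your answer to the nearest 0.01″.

Δφ = -4.90″

sin φ = -0.703327, cos φ = 0.710866, sin λ = -0.986415, cos λ = -0.164273.
North component: ΔN = −sin φ cos λ·ΔX − sin φ sin λ·ΔY + cos φ·ΔZ = −(-0.703327)(-0.164273)(-503) − (-0.703327)(-0.986415)(548) + (0.710866)(240) = -151.46 m.
1° of latitude spans πR/180 = 111195 m, so Δφ = -151.46 / 111195 × 3600 = -4.904″.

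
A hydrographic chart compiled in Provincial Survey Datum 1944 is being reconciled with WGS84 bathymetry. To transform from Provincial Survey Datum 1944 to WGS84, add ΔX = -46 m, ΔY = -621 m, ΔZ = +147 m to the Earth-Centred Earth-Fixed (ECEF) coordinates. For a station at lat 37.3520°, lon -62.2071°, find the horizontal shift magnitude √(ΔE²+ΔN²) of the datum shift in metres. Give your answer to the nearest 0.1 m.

The local east axis at (φ, λ) is (−sin λ, cos λ, 0), so ΔE = −sin(-62.2071°)·(-46) + cos(-62.2071°)·(-621) = -330.25 m.
The local north axis is (−sin φ cos λ, −sin φ sin λ, cos φ), giving ΔN = 13.013 − 333.303 + 116.854 = -203.44 m.
Horizontal magnitude = √(ΔE² + ΔN²) = √((-330.25)² + (-203.44)²) = 387.88 m.

387.9 m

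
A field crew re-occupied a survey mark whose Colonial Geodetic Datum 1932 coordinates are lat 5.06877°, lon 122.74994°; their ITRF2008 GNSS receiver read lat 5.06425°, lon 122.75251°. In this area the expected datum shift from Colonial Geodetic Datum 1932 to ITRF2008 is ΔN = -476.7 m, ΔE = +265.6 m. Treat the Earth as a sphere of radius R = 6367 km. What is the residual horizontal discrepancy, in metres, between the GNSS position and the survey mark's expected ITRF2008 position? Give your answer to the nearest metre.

32 m

Observed coordinate differences: Δφ = -0.00452°, Δλ = +0.00257°.
Converting to metres (1° lat = 111125 m, cos φ = 0.996089): observed ΔN = -502.3 m, observed ΔE = 284.5 m.
Subtracting the expected shift leaves a residual of -502.3 − (-476.7) = -25.6 m north and 284.5 − (265.6) = 18.9 m east.
Residual distance = √((-25.6)² + 18.9²) = 31.8 m.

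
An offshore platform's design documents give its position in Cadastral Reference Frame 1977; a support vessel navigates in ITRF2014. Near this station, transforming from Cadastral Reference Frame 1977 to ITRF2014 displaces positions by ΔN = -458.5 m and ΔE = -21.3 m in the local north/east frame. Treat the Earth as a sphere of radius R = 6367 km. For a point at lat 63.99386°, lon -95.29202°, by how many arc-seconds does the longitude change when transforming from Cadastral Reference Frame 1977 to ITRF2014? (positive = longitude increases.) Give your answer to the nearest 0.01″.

Δλ = -1.57″

At latitude 63.99386°, cos φ = 0.438467.
One radian of longitude at latitude φ spans R cos φ, so Δλ = ΔE / (R cos φ) = -21.3 / (6367000 × 0.438467) = -7.6297e-06 rad = -1.574″.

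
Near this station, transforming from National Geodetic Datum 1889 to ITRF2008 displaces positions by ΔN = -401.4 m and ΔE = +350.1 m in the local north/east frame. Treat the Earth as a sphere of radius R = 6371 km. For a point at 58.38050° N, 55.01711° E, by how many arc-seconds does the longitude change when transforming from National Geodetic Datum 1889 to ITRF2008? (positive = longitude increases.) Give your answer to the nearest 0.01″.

Δλ = 21.62″

At latitude 58.38050°, cos φ = 0.524276.
One radian of longitude at latitude φ spans R cos φ, so Δλ = ΔE / (R cos φ) = 350.1 / (6371000 × 0.524276) = 1.0482e-04 rad = 21.620″.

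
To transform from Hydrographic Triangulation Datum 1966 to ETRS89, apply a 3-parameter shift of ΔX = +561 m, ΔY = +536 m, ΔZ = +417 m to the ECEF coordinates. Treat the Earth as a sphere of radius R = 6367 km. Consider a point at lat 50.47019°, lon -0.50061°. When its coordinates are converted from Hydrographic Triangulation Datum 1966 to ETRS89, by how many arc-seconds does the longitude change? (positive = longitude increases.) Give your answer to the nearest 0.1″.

sin φ = 0.771294, cos φ = 0.636480, sin λ = -0.008737, cos λ = 0.999962.
East component: ΔE = −sin λ·ΔX + cos λ·ΔY = −(-0.008737)(561) + (0.999962)(536) = 540.88 m.
1° of latitude spans πR/180 = 111125 m; at latitude φ, 1° of longitude spans that × cos φ = 70728.9 m, so Δλ = 540.88 / 70728.9 × 3600 = 27.530″.

Δλ = 27.5″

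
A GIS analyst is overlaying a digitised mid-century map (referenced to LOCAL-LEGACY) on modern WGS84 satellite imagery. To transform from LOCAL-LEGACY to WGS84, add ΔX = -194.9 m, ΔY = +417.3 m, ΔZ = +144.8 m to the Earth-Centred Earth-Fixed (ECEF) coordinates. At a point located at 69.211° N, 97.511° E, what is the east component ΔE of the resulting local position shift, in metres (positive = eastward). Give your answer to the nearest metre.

The local east axis at (φ, λ) is (−sin λ, cos λ, 0), so ΔE = −sin(97.511°)·(-194.9) + cos(97.511°)·417.3 = 138.68 m.

ΔE = 139 m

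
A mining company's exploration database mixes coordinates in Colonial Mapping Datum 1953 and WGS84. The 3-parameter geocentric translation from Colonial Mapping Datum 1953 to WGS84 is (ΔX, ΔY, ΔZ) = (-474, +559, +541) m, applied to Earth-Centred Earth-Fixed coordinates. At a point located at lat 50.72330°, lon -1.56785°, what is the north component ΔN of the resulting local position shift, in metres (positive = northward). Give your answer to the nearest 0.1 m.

At φ = 50.72330°, λ = -1.56785°: sin φ = 0.774098, cos φ = 0.633066, sin λ = -0.027361, cos λ = 0.999626.
ΔN = −sin φ cos λ·ΔX − sin φ sin λ·ΔY + cos φ·ΔZ = −(0.774098)(0.999626)(-474) − (0.774098)(-0.027361)(559) + (0.633066)(541) = 721.11 m.

ΔN = 721.1 m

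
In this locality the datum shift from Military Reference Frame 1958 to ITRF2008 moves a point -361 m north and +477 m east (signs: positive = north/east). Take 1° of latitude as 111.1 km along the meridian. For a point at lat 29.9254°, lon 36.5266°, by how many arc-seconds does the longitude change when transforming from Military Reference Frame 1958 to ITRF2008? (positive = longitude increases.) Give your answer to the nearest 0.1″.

At latitude 29.9254°, cos φ = 0.866676.
1° of longitude at this latitude = 111.1 × cos φ = 96.29 km, so Δλ = 477.0 / 96287.7 = 0.0049539° = 17.834″.

Δλ = 17.8″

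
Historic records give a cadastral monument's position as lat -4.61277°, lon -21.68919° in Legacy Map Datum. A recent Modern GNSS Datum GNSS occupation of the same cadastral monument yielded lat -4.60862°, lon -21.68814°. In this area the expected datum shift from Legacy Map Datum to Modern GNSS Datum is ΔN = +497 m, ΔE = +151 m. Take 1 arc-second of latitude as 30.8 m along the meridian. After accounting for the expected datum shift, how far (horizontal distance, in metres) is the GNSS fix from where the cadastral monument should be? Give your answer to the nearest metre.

51 m

Observed coordinate differences: Δφ = +0.00415°, Δλ = +0.00105°.
Converting to metres (1° lat = 110880 m, cos φ = 0.996761): observed ΔN = 460.2 m, observed ΔE = 116.0 m.
Subtracting the expected shift leaves a residual of 460.2 − (497) = -36.8 m north and 116.0 − (151) = -35.0 m east.
Residual distance = √((-36.8)² + (-35.0)²) = 50.8 m.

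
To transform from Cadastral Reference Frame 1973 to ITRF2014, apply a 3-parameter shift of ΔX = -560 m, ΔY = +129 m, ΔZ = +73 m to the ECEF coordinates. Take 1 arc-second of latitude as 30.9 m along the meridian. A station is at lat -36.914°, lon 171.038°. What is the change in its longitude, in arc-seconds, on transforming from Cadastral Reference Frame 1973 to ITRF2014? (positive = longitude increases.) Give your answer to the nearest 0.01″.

Δλ = -1.63″

sin φ = -0.600616, cos φ = 0.799538, sin λ = 0.155779, cos λ = -0.987792.
East component: ΔE = −sin λ·ΔX + cos λ·ΔY = −(0.155779)(-560) + (-0.987792)(129) = -40.19 m.
1° of latitude spans 3600 × 30.90 = 111240 m; at latitude φ, 1° of longitude spans that × cos φ = 88940.6 m, so Δλ = -40.19 / 88940.6 × 3600 = -1.627″.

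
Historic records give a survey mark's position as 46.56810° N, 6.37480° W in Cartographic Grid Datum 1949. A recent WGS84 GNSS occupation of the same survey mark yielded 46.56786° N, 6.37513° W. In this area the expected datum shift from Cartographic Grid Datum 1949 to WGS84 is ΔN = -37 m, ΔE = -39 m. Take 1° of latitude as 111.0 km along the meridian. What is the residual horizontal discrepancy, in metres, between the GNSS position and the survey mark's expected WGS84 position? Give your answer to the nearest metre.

17 m

Observed coordinate differences: Δφ = -0.00024°, Δλ = -0.00033°.
Converting to metres (1° lat = 111000 m, cos φ = 0.687492): observed ΔN = -26.6 m, observed ΔE = -25.2 m.
Subtracting the expected shift leaves a residual of -26.6 − (-37) = 10.4 m north and -25.2 − (-39) = 13.8 m east.
Residual distance = √(10.4² + 13.8²) = 17.3 m.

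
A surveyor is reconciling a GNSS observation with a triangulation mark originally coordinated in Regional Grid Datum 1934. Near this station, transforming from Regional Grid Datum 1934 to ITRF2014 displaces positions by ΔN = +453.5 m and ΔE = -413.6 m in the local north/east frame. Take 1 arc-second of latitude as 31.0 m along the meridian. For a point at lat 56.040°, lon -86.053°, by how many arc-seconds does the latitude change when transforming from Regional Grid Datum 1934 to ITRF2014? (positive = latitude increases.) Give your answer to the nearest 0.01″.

Δφ = 14.63″

1″ of latitude = 31.00 m, so Δφ = 453.5 / 31.00 = 14.629″.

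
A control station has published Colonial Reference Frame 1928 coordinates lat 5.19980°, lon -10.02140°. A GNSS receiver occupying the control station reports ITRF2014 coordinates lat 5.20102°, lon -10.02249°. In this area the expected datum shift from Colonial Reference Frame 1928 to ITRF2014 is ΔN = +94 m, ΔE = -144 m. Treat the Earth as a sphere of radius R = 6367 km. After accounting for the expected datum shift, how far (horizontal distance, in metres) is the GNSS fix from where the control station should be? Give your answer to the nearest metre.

Observed coordinate differences: Δφ = +0.00122°, Δλ = -0.00109°.
Converting to metres (1° lat = 111125 m, cos φ = 0.995885): observed ΔN = 135.6 m, observed ΔE = -120.6 m.
Subtracting the expected shift leaves a residual of 135.6 − (94) = 41.6 m north and -120.6 − (-144) = 23.4 m east.
Residual distance = √(41.6² + 23.4²) = 47.7 m.

48 m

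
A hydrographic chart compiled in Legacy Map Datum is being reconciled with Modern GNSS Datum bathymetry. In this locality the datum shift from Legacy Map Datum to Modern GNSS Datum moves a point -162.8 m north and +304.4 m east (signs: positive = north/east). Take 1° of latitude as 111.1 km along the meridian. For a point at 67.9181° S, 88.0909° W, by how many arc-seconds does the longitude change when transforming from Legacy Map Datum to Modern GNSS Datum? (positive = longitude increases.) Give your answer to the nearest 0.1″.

At latitude -67.9181°, cos φ = 0.375932.
1° of longitude at this latitude = 111.1 × cos φ = 41.77 km, so Δλ = 304.4 / 41766.0 = 0.0072882° = 26.238″.

Δλ = 26.2″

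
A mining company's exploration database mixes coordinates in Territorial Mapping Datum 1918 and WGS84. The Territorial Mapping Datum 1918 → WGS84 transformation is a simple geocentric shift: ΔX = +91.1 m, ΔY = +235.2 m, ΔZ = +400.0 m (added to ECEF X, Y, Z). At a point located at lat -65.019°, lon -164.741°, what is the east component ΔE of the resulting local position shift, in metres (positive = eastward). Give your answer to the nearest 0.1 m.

ΔE = -202.9 m

At φ = -65.019°, λ = -164.741°: sin φ = -0.906448, cos φ = 0.422318, sin λ = -0.263183, cos λ = -0.964746.
ΔE = −sin λ·ΔX + cos λ·ΔY = −(-0.263183)·(91.1) + (-0.964746)·(235.2) = -202.93 m.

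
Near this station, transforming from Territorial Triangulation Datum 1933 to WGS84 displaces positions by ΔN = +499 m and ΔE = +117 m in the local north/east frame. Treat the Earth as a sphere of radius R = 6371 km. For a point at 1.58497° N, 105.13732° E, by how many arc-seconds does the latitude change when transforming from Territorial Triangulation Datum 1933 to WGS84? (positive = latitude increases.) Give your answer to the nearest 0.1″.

On a sphere of radius R, 1 rad of latitude = R, so Δφ = ΔN / R = 499.0 / 6371000 = 7.8324e-05 rad = 16.155″.

Δφ = 16.2″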